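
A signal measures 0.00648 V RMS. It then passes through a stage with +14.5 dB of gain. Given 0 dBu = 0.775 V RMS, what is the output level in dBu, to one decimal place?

-27.1 dBu

Input level: 20·log₁₀(0.00648/0.775) = -41.55 dBu.
Output: -41.55 + 14.5 = -27.1 dBu.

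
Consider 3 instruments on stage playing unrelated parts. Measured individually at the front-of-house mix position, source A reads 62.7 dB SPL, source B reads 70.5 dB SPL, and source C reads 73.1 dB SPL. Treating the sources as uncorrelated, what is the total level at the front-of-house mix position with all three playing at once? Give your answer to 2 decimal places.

Incoherent sources sum as intensities:
L_total = 10·log₁₀(10^(62.7/10) + 10^(70.5/10) + 10^(73.1/10)) = 10·log₁₀(33500000) = 75.25 dB SPL.

75.25 dB SPL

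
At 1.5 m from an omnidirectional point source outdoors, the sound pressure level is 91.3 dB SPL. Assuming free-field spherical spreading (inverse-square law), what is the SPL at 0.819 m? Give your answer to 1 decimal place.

96.6 dB SPL

Inverse-square spreading gives ΔL = −20·log₁₀(d₂/d₁).
ΔL = −20·log₁₀(0.819/1.5) = 5.26 dB, so L₂ = 91.3 + (5.26) = 96.6 dB SPL.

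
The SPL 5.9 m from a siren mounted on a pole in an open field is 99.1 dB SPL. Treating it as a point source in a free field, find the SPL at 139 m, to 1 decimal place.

71.7 dB SPL

For a point source in a free field, ΔL = −20·log₁₀(d₂/d₁).
ΔL = −20·log₁₀(139/5.9) = -27.44 dB, so L₂ = 99.1 + (-27.44) = 71.7 dB SPL.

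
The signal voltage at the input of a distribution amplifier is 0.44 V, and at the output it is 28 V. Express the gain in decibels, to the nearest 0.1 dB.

Voltage is an amplitude quantity, so gain = 20·log₁₀(V_out/V_in).
20·log₁₀(28/0.44) = 20·log₁₀(63.64) = 36.1 dB.

36.1 dB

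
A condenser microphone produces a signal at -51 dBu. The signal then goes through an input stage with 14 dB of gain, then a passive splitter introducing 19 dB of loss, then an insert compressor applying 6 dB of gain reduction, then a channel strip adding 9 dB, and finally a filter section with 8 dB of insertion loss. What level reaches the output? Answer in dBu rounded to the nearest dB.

-61 dBu

Gain stages sum in dB:
-51 + 14 − 19 − 6 + 9 − 8 = -61 dBu.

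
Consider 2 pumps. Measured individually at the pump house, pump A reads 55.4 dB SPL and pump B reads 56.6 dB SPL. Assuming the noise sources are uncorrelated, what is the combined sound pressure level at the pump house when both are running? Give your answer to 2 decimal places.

Incoherent sources sum as intensities:
L_total = 10·log₁₀(10^(55.4/10) + 10^(56.6/10)) = 10·log₁₀(803800) = 59.05 dB SPL.

59.05 dB SPL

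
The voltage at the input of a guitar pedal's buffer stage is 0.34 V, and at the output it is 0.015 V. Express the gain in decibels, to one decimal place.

Voltage ratio → dB uses the 20·log₁₀ form:
20·log₁₀(0.015/0.34) = 20·log₁₀(0.04412) = -27.1 dB.

-27.1 dB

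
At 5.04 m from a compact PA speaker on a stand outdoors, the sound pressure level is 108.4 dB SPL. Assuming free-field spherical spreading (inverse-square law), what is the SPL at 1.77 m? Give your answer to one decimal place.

117.5 dB SPL

Free-field point source: level drops by 20·log₁₀ of the distance ratio.
ΔL = −20·log₁₀(1.77/5.04) = 9.09 dB, so L₂ = 108.4 + (9.09) = 117.5 dB SPL.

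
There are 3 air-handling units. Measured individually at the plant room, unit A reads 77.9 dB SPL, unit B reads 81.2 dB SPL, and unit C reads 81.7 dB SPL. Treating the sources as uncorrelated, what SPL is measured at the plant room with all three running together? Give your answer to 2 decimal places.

85.33 dB SPL

Add the sources as powers (linear), then convert back to dB:
L_total = 10·log₁₀(10^(77.9/10) + 10^(81.2/10) + 10^(81.7/10)) = 10·log₁₀(341400000) = 85.33 dB SPL.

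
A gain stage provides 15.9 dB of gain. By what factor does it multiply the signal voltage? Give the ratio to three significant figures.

Voltage ratio = 10^(dB/20).
10^(15.9/20) = 10^(0.7950) = 6.24.

6.24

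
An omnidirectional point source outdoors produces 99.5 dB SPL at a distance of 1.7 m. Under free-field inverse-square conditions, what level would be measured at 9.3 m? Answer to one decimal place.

Inverse-square spreading gives ΔL = −20·log₁₀(d₂/d₁).
ΔL = −20·log₁₀(9.3/1.7) = -14.76 dB, so L₂ = 99.5 + (-14.76) = 84.7 dB SPL.

84.7 dB SPL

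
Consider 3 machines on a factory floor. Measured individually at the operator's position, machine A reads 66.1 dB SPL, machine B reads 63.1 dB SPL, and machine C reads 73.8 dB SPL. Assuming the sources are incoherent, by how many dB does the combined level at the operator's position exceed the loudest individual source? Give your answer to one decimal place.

1.0 dB

Add the sources as powers (linear), then convert back to dB:
L_total = 10·log₁₀(10^(66.1/10) + 10^(63.1/10) + 10^(73.8/10)) = 74.79 dB SPL.
Excess over the loudest (73.8 dB): 74.79 − 73.8 = 1.0 dB.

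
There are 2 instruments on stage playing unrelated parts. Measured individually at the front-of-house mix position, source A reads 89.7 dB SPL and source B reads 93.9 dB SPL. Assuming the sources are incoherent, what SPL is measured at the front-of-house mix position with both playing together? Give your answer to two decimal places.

Incoherent sources sum as intensities:
L_total = 10·log₁₀(10^(89.7/10) + 10^(93.9/10)) = 10·log₁₀(3388000000) = 95.30 dB SPL.

95.30 dB SPL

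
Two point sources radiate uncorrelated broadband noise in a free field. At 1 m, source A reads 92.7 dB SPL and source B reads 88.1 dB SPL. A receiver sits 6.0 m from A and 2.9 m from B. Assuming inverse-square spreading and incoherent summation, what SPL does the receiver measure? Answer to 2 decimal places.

81.09 dB SPL

At the listener: L_A = 92.7 − 20·log₁₀(6.0) = 77.137 dB; L_B = 88.1 − 20·log₁₀(2.9) = 78.852 dB.
Combined: 10·log₁₀(10^(77.137/10)+10^(78.852/10)) = 81.09 dB SPL.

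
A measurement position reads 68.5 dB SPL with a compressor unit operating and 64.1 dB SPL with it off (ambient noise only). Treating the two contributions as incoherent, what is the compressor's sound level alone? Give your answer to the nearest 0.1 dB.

66.5 dB SPL

Remove the background by subtracting linear intensities:
L_src = 10·log₁₀(10^(68.5/10) − 10^(64.1/10)) = 10·log₁₀(4509000) = 66.5 dB SPL.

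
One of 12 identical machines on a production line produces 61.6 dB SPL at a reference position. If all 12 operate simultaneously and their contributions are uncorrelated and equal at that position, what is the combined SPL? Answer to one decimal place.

12 equal incoherent sources raise the level by 10·log₁₀(12) = 10.79 dB.
L_total = 61.6 + 10.79 = 72.4 dB SPL.

72.4 dB SPL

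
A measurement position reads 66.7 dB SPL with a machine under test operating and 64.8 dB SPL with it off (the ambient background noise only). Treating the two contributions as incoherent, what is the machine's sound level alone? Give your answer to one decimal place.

Remove the background by subtracting linear intensities:
L_src = 10·log₁₀(10^(66.7/10) − 10^(64.8/10)) = 10·log₁₀(1657000) = 62.2 dB SPL.

62.2 dB SPL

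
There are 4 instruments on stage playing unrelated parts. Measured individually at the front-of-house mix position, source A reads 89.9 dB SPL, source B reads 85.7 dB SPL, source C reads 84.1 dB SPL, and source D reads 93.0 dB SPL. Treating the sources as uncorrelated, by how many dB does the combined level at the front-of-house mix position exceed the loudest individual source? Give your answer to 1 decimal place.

2.6 dB

Uncorrelated sources add in intensity (power), not in dB.
L_total = 10·log₁₀(10^(89.9/10) + 10^(85.7/10) + 10^(84.1/10) + 10^(93.0/10)) = 95.56 dB SPL.
Excess over the loudest (93.0 dB): 95.56 − 93.0 = 2.6 dB.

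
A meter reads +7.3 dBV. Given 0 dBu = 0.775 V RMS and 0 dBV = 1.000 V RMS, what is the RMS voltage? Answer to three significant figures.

2.32 V

V = 1.000 V × 10^(+7.3/20).
= 1.000 × 2.317 = 2.32 V.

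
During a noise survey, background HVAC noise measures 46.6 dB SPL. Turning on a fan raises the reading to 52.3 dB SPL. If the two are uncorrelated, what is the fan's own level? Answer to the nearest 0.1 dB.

Background correction is a power subtraction:
L_src = 10·log₁₀(10^(52.3/10) − 10^(46.6/10)) = 10·log₁₀(124100) = 50.9 dB SPL.

50.9 dB SPL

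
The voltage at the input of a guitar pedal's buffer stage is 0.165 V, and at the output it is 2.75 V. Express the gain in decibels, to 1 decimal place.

For a voltage ratio, dB = 20·log₁₀(V₂/V₁).
20·log₁₀(2.75/0.165) = 20·log₁₀(16.67) = 24.4 dB.

24.4 dB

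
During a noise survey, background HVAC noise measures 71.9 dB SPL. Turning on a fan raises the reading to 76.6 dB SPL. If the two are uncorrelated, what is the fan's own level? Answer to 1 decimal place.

74.8 dB SPL

Subtract intensities: L_src = 10·log₁₀(10^(L_total/10) − 10^(L_bg/10)).
L_src = 10·log₁₀(10^(76.6/10) − 10^(71.9/10)) = 10·log₁₀(30220000) = 74.8 dB SPL.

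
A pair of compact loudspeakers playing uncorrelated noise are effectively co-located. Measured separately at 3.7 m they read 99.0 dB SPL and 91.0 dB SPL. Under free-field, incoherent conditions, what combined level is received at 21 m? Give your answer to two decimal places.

Combined at 3.7 m: 10·log₁₀(10^(99.0/10)+10^(91.0/10)) = 99.639 dB SPL.
Then apply −20·log₁₀(21/3.7) = -15.080 dB → 84.56 dB SPL.

84.56 dB SPL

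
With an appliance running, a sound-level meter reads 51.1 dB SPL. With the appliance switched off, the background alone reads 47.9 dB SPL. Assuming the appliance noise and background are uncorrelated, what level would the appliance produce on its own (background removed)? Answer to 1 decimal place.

48.3 dB SPL

Background correction is a power subtraction:
L_src = 10·log₁₀(10^(51.1/10) − 10^(47.9/10)) = 10·log₁₀(67170) = 48.3 dB SPL.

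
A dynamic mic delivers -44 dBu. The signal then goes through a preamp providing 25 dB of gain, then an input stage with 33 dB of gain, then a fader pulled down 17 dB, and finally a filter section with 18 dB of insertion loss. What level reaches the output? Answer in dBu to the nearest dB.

-21 dBu

In dB, series stages simply add:
-44 + 25 + 33 − 17 − 18 = -21 dBu.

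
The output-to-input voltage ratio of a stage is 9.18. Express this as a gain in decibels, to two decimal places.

19.26 dB

For a voltage ratio, dB = 20·log₁₀(V₂/V₁).
20·log₁₀(9.18) = 19.26 dB.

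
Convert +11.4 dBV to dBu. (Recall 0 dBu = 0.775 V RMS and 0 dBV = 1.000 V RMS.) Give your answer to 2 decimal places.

+13.61 dBu

The offset between the scales is 20·log₁₀(0.775/1.000) = −2.214 dB.
So dBu = +11.4 + 2.214 = +13.61 dBu.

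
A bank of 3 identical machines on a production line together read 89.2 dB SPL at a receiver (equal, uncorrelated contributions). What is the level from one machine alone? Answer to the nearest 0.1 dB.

84.4 dB SPL

3 equal incoherent sources add 10·log₁₀(3) = 4.77 dB over one source.
L_one = 89.2 − 4.77 = 84.4 dB SPL.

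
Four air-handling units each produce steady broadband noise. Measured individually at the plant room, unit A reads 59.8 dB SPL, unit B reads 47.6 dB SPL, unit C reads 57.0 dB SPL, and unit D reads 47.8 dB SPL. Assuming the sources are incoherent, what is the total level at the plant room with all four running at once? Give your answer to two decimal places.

Add the sources as powers (linear), then convert back to dB:
L_total = 10·log₁₀(10^(59.8/10) + 10^(47.6/10) + 10^(57.0/10) + 10^(47.8/10)) = 10·log₁₀(1574000) = 61.97 dB SPL.

61.97 dB SPL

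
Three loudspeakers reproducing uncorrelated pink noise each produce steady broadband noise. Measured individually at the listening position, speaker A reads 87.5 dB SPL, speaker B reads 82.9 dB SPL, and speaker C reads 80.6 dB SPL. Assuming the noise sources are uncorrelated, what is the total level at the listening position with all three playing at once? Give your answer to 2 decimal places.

Uncorrelated sources add in intensity (power), not in dB.
L_total = 10·log₁₀(10^(87.5/10) + 10^(82.9/10) + 10^(80.6/10)) = 10·log₁₀(872100000) = 89.41 dB SPL.

89.41 dB SPL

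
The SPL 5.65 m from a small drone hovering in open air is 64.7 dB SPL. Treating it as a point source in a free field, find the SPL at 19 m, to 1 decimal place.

54.2 dB SPL

Inverse-square spreading gives ΔL = −20·log₁₀(d₂/d₁).
ΔL = −20·log₁₀(19/5.65) = -10.53 dB, so L₂ = 64.7 + (-10.53) = 54.2 dB SPL.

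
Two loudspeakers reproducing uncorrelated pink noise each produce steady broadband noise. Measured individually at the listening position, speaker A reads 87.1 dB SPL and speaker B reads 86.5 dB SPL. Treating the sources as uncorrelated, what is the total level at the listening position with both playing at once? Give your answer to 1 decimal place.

89.8 dB SPL

Uncorrelated sources add in intensity (power), not in dB.
L_total = 10·log₁₀(10^(87.1/10) + 10^(86.5/10)) = 10·log₁₀(959500000) = 89.8 dB SPL.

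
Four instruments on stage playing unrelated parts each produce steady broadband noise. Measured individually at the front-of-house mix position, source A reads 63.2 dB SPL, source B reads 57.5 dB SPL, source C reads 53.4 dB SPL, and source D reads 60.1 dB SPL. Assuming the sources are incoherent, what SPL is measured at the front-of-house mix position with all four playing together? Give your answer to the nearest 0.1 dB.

Add the sources as powers (linear), then convert back to dB:
L_total = 10·log₁₀(10^(63.2/10) + 10^(57.5/10) + 10^(53.4/10) + 10^(60.1/10)) = 10·log₁₀(3894000) = 65.9 dB SPL.

65.9 dB SPL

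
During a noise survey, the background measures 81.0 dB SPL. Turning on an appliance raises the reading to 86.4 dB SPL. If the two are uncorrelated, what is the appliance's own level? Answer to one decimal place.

84.9 dB SPL

Remove the background by subtracting linear intensities:
L_src = 10·log₁₀(10^(86.4/10) − 10^(81.0/10)) = 10·log₁₀(310600000) = 84.9 dB SPL.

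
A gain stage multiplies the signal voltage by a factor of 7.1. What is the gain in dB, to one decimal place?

For a voltage ratio, dB = 20·log₁₀(V₂/V₁).
20·log₁₀(7.1) = 17.0 dB.

17.0 dB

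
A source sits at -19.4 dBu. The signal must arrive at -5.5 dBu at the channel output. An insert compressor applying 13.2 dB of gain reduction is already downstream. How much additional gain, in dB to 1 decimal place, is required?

27.1 dB

The required make-up gain is the shortfall in the dB sum.
G = -5.5 − (-19.4) + 13.2 = 27.1 dB.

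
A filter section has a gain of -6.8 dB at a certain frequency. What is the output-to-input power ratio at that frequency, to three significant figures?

0.209

Power ratio = 10^(dB/10).
10^(-6.8/10) = 10^(-0.6800) = 0.209.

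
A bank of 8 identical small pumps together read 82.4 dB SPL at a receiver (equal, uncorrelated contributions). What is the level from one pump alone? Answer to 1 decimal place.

73.4 dB SPL

8 equal incoherent sources add 10·log₁₀(8) = 9.03 dB over one source.
L_one = 82.4 − 9.03 = 73.4 dB SPL.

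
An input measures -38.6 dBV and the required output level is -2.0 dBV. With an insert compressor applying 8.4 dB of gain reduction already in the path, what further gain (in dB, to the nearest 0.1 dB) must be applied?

The required make-up gain is the shortfall in the dB sum.
G = -2.0 − (-38.6) + 8.4 = 45.0 dB.

45.0 dB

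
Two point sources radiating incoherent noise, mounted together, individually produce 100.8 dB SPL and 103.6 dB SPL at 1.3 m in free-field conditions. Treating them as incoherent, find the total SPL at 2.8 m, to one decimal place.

98.8 dB SPL

Combined at 1.3 m: 10·log₁₀(10^(100.8/10)+10^(103.6/10)) = 105.43 dB SPL.
Then apply −20·log₁₀(2.8/1.3) = -6.66 dB → 98.8 dB SPL.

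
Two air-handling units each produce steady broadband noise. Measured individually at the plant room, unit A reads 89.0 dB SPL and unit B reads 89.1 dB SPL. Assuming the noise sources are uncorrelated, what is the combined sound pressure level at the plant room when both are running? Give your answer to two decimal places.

Uncorrelated sources add in intensity (power), not in dB.
L_total = 10·log₁₀(10^(89.0/10) + 10^(89.1/10)) = 10·log₁₀(1607000000) = 92.06 dB SPL.

92.06 dB SPL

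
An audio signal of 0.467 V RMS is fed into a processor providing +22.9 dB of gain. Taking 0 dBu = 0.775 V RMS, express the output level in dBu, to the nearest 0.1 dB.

Input level: 20·log₁₀(0.467/0.775) = -4.40 dBu.
Output: -4.40 + 22.9 = +18.5 dBu.

+18.5 dBu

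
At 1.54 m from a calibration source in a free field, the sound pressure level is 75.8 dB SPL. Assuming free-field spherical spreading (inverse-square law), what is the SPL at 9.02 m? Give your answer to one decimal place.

60.4 dB SPL

Free-field point source: level drops by 20·log₁₀ of the distance ratio.
ΔL = −20·log₁₀(9.02/1.54) = -15.35 dB, so L₂ = 75.8 + (-15.35) = 60.4 dB SPL.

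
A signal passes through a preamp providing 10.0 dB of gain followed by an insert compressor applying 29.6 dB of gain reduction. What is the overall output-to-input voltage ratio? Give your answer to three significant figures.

Net gain = 10.0 + (−29.6) = -19.6 dB.
Voltage ratio = 10^(-19.6/20) = 0.105.

0.105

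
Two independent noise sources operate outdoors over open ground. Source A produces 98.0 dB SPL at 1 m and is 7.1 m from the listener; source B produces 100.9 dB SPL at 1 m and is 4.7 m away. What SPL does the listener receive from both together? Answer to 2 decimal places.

88.34 dB SPL

At the listener: L_A = 98.0 − 20·log₁₀(7.1) = 80.975 dB; L_B = 100.9 − 20·log₁₀(4.7) = 87.458 dB.
Combined: 10·log₁₀(10^(80.975/10)+10^(87.458/10)) = 88.34 dB SPL.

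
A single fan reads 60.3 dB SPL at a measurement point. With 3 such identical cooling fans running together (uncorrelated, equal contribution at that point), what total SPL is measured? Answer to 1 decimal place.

3 equal incoherent sources raise the level by 10·log₁₀(3) = 4.77 dB.
L_total = 60.3 + 4.77 = 65.1 dB SPL.

65.1 dB SPL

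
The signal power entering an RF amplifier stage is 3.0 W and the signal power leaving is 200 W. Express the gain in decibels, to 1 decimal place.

18.2 dB

Power is a power quantity, so gain = 10·log₁₀(P_out/P_in).
10·log₁₀(200/3.0) = 10·log₁₀(66.67) = 18.2 dB.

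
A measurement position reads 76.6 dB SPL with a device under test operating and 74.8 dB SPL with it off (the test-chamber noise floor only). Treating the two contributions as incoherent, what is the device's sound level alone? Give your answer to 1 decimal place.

Background correction is a power subtraction:
L_src = 10·log₁₀(10^(76.6/10) − 10^(74.8/10)) = 10·log₁₀(15510000) = 71.9 dB SPL.

71.9 dB SPL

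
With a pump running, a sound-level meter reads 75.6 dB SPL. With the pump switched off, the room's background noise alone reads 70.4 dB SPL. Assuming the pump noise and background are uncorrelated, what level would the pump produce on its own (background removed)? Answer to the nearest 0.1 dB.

Remove the background by subtracting linear intensities:
L_src = 10·log₁₀(10^(75.6/10) − 10^(70.4/10)) = 10·log₁₀(25340000) = 74.0 dB SPL.

74.0 dB SPL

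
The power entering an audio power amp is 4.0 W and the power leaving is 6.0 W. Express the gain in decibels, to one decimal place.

Power ratio → dB uses the 10·log₁₀ form:
10·log₁₀(6.0/4.0) = 10·log₁₀(1.500) = 1.8 dB.

1.8 dB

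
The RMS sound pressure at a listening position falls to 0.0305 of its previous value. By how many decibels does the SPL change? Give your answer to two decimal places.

-30.31 dB

Sound pressure is an amplitude quantity: ΔL = 20·log₁₀(p₂/p₁).
20·log₁₀(0.0305) = -30.31 dB.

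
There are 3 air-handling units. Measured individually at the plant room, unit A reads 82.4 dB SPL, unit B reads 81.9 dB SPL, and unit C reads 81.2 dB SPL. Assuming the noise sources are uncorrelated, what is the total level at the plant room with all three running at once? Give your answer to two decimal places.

Uncorrelated sources add in intensity (power), not in dB.
L_total = 10·log₁₀(10^(82.4/10) + 10^(81.9/10) + 10^(81.2/10)) = 10·log₁₀(460500000) = 86.63 dB SPL.

86.63 dB SPL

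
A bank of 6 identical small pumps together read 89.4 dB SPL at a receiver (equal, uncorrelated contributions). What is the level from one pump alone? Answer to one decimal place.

81.6 dB SPL

6 equal incoherent sources add 10·log₁₀(6) = 7.78 dB over one source.
L_one = 89.4 − 7.78 = 81.6 dB SPL.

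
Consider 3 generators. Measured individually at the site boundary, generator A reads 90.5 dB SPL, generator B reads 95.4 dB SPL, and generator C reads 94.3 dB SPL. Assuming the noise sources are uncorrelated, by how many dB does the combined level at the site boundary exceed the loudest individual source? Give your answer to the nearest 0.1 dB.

Incoherent sources sum as intensities:
L_total = 10·log₁₀(10^(90.5/10) + 10^(95.4/10) + 10^(94.3/10)) = 98.62 dB SPL.
Excess over the loudest (95.4 dB): 98.62 − 95.4 = 3.2 dB.

3.2 dB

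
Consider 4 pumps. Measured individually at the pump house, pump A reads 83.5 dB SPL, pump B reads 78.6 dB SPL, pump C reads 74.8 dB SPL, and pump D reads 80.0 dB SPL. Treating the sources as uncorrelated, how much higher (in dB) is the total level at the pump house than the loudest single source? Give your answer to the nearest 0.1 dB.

Add the sources as powers (linear), then convert back to dB:
L_total = 10·log₁₀(10^(83.5/10) + 10^(78.6/10) + 10^(74.8/10) + 10^(80.0/10)) = 86.30 dB SPL.
Excess over the loudest (83.5 dB): 86.30 − 83.5 = 2.8 dB.

2.8 dB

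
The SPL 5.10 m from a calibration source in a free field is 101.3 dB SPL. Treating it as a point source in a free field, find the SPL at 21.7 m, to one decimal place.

For a point source in a free field, ΔL = −20·log₁₀(d₂/d₁).
ΔL = −20·log₁₀(21.7/5.10) = -12.58 dB, so L₂ = 101.3 + (-12.58) = 88.7 dB SPL.

88.7 dB SPL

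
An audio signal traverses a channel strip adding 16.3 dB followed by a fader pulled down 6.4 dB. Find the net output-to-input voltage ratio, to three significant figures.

3.13

Net gain = 16.3 + (−6.4) = 9.9 dB.
Voltage ratio = 10^(9.9/20) = 3.13.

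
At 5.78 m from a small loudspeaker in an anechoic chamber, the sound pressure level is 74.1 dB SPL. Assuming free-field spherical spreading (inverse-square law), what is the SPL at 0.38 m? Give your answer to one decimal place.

For a point source in a free field, ΔL = −20·log₁₀(d₂/d₁).
ΔL = −20·log₁₀(0.38/5.78) = 23.64 dB, so L₂ = 74.1 + (23.64) = 97.7 dB SPL.

97.7 dB SPL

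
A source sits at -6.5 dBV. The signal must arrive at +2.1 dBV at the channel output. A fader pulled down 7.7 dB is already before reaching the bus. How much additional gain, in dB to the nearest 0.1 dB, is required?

16.3 dB

The required make-up gain is the shortfall in the dB sum.
G = +2.1 − (-6.5) + 7.7 = 16.3 dB.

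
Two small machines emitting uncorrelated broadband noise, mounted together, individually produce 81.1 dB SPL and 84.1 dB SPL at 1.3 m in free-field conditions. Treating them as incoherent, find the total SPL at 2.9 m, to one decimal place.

Combined at 1.3 m: 10·log₁₀(10^(81.1/10)+10^(84.1/10)) = 85.86 dB SPL.
Then apply −20·log₁₀(2.9/1.3) = -6.97 dB → 78.9 dB SPL.

78.9 dB SPL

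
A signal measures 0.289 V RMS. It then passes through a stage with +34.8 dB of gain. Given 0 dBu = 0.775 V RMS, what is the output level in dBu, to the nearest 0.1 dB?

Input level: 20·log₁₀(0.289/0.775) = -8.57 dBu.
Output: -8.57 + 34.8 = +26.2 dBu.

+26.2 dBu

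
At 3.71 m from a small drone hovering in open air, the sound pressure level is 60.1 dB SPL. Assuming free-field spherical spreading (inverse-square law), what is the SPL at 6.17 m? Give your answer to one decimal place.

For a point source in a free field, ΔL = −20·log₁₀(d₂/d₁).
ΔL = −20·log₁₀(6.17/3.71) = -4.42 dB, so L₂ = 60.1 + (-4.42) = 55.7 dB SPL.

55.7 dB SPL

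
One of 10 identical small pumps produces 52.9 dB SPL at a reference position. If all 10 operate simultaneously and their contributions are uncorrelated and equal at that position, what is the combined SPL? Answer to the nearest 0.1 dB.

10 equal incoherent sources raise the level by 10·log₁₀(10) = 10.00 dB.
L_total = 52.9 + 10.00 = 62.9 dB SPL.

62.9 dB SPL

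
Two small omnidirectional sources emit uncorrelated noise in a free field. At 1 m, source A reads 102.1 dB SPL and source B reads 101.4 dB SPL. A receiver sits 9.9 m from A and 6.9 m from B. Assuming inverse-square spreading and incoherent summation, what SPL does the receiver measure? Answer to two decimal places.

86.58 dB SPL

At the listener: L_A = 102.1 − 20·log₁₀(9.9) = 82.187 dB; L_B = 101.4 − 20·log₁₀(6.9) = 84.623 dB.
Combined: 10·log₁₀(10^(82.187/10)+10^(84.623/10)) = 86.58 dB SPL.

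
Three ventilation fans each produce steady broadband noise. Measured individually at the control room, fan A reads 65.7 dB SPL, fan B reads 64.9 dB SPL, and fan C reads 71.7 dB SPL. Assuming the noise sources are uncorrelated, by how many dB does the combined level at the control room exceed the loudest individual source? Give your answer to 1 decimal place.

1.6 dB

Uncorrelated sources add in intensity (power), not in dB.
L_total = 10·log₁₀(10^(65.7/10) + 10^(64.9/10) + 10^(71.7/10)) = 73.34 dB SPL.
Excess over the loudest (71.7 dB): 73.34 − 71.7 = 1.6 dB.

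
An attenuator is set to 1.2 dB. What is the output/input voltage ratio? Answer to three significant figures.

0.871

Voltage ratio = 10^(dB/20).
10^(-1.2/20) = 10^(-0.06000) = 0.871.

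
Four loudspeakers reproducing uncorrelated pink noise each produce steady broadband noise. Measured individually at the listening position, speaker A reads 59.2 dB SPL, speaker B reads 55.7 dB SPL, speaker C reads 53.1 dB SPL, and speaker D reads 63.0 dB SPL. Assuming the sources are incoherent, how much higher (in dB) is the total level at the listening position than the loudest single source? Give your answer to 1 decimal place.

2.3 dB

Add the sources as powers (linear), then convert back to dB:
L_total = 10·log₁₀(10^(59.2/10) + 10^(55.7/10) + 10^(53.1/10) + 10^(63.0/10)) = 65.32 dB SPL.
Excess over the loudest (63.0 dB): 65.32 − 63.0 = 2.3 dB.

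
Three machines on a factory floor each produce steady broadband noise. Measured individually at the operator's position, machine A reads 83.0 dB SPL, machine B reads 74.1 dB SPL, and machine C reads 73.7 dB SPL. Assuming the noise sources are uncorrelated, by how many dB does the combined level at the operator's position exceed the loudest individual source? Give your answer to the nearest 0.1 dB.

1.0 dB

Incoherent sources sum as intensities:
L_total = 10·log₁₀(10^(83.0/10) + 10^(74.1/10) + 10^(73.7/10)) = 83.96 dB SPL.
Excess over the loudest (83.0 dB): 83.96 − 83.0 = 1.0 dB.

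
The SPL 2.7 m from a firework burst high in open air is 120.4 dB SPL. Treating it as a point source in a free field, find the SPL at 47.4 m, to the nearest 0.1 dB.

95.5 dB SPL

Free-field point source: level drops by 20·log₁₀ of the distance ratio.
ΔL = −20·log₁₀(47.4/2.7) = -24.89 dB, so L₂ = 120.4 + (-24.89) = 95.5 dB SPL.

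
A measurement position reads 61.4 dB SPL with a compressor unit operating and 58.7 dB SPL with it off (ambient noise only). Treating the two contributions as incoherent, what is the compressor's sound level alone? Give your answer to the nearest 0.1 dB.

58.1 dB SPL

Subtract intensities: L_src = 10·log₁₀(10^(L_total/10) − 10^(L_bg/10)).
L_src = 10·log₁₀(10^(61.4/10) − 10^(58.7/10)) = 10·log₁₀(639100) = 58.1 dB SPL.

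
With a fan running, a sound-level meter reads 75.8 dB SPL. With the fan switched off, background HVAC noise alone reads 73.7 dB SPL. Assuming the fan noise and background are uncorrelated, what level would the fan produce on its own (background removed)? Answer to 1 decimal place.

71.6 dB SPL

Remove the background by subtracting linear intensities:
L_src = 10·log₁₀(10^(75.8/10) − 10^(73.7/10)) = 10·log₁₀(14580000) = 71.6 dB SPL.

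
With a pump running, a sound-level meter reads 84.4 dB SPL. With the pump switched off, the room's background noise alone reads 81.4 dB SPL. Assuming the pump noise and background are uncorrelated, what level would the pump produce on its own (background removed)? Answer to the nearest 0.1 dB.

Subtract intensities: L_src = 10·log₁₀(10^(L_total/10) − 10^(L_bg/10)).
L_src = 10·log₁₀(10^(84.4/10) − 10^(81.4/10)) = 10·log₁₀(137400000) = 81.4 dB SPL.

81.4 dB SPL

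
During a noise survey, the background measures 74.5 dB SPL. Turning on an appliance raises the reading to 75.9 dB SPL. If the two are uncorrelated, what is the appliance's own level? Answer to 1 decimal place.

Subtract intensities: L_src = 10·log₁₀(10^(L_total/10) − 10^(L_bg/10)).
L_src = 10·log₁₀(10^(75.9/10) − 10^(74.5/10)) = 10·log₁₀(10720000) = 70.3 dB SPL.

70.3 dB SPL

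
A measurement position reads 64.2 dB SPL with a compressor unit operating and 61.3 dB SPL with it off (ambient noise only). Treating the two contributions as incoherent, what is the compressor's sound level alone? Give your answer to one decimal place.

61.1 dB SPL

Background correction is a power subtraction:
L_src = 10·log₁₀(10^(64.2/10) − 10^(61.3/10)) = 10·log₁₀(1281000) = 61.1 dB SPL.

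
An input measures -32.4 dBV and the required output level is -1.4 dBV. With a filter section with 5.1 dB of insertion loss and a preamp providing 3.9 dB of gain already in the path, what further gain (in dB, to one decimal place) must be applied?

32.2 dB

The required make-up gain is the shortfall in the dB sum.
G = -1.4 − (-32.4) + 5.1 − 3.9 = 32.2 dB.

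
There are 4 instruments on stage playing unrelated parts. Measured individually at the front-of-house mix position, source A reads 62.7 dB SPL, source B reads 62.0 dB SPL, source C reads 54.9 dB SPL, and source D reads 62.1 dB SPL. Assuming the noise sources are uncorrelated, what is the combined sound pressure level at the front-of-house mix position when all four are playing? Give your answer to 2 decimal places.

67.31 dB SPL

Incoherent sources sum as intensities:
L_total = 10·log₁₀(10^(62.7/10) + 10^(62.0/10) + 10^(54.9/10) + 10^(62.1/10)) = 10·log₁₀(5378000) = 67.31 dB SPL.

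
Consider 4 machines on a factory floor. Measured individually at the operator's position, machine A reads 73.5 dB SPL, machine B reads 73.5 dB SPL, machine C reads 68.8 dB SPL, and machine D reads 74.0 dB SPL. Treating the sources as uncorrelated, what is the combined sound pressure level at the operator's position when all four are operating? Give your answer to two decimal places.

Add the sources as powers (linear), then convert back to dB:
L_total = 10·log₁₀(10^(73.5/10) + 10^(73.5/10) + 10^(68.8/10) + 10^(74.0/10)) = 10·log₁₀(77480000) = 78.89 dB SPL.

78.89 dB SPL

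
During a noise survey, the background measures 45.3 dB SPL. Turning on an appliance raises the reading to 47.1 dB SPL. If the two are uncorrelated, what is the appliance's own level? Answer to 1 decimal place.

Background correction is a power subtraction:
L_src = 10·log₁₀(10^(47.1/10) − 10^(45.3/10)) = 10·log₁₀(17400) = 42.4 dB SPL.

42.4 dB SPL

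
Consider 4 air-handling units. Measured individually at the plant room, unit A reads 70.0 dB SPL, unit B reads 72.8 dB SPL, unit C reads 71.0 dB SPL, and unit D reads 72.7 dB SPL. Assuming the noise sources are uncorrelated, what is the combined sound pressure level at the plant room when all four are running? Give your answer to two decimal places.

77.80 dB SPL

Incoherent sources sum as intensities:
L_total = 10·log₁₀(10^(70.0/10) + 10^(72.8/10) + 10^(71.0/10) + 10^(72.7/10)) = 10·log₁₀(60260000) = 77.80 dB SPL.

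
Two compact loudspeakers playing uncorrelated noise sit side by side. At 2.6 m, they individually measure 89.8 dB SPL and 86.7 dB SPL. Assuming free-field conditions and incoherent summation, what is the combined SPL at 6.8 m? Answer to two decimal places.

Combined at 2.6 m: 10·log₁₀(10^(89.8/10)+10^(86.7/10)) = 91.531 dB SPL.
Then apply −20·log₁₀(6.8/2.6) = -8.351 dB → 83.18 dB SPL.

83.18 dB SPL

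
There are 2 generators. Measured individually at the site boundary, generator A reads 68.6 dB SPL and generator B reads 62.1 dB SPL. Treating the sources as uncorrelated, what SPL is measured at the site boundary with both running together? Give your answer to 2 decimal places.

Uncorrelated sources add in intensity (power), not in dB.
L_total = 10·log₁₀(10^(68.6/10) + 10^(62.1/10)) = 10·log₁₀(8866000) = 69.48 dB SPL.

69.48 dB SPL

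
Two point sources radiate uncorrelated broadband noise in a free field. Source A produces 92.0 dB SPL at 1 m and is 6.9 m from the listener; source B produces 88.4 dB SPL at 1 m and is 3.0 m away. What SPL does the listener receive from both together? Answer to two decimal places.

At the listener: L_A = 92.0 − 20·log₁₀(6.9) = 75.223 dB; L_B = 88.4 − 20·log₁₀(3.0) = 78.858 dB.
Combined: 10·log₁₀(10^(75.223/10)+10^(78.858/10)) = 80.42 dB SPL.

80.42 dB SPL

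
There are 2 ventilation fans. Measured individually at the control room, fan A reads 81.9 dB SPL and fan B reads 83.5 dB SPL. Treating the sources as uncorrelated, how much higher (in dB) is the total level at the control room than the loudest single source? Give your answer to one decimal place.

Incoherent sources sum as intensities:
L_total = 10·log₁₀(10^(81.9/10) + 10^(83.5/10)) = 85.78 dB SPL.
Excess over the loudest (83.5 dB): 85.78 − 83.5 = 2.3 dB.

2.3 dB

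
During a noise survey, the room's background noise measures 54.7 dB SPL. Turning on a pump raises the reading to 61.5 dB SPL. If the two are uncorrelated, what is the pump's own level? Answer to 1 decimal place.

60.5 dB SPL

Subtract intensities: L_src = 10·log₁₀(10^(L_total/10) − 10^(L_bg/10)).
L_src = 10·log₁₀(10^(61.5/10) − 10^(54.7/10)) = 10·log₁₀(1117000) = 60.5 dB SPL.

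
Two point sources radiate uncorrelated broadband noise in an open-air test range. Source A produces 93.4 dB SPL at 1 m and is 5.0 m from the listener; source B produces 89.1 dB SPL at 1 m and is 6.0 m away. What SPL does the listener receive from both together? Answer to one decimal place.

80.4 dB SPL

At the listener: L_A = 93.4 − 20·log₁₀(5.0) = 79.42 dB; L_B = 89.1 − 20·log₁₀(6.0) = 73.54 dB.
Combined: 10·log₁₀(10^(79.42/10)+10^(73.54/10)) = 80.4 dB SPL.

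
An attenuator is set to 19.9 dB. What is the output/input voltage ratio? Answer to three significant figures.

Voltage ratio = 10^(dB/20).
10^(-19.9/20) = 10^(-0.9950) = 0.101.

0.101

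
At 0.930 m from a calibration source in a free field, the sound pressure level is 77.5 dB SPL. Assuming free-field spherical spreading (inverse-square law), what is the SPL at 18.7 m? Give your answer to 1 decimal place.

51.4 dB SPL

Free-field point source: level drops by 20·log₁₀ of the distance ratio.
ΔL = −20·log₁₀(18.7/0.930) = -26.07 dB, so L₂ = 77.5 + (-26.07) = 51.4 dB SPL.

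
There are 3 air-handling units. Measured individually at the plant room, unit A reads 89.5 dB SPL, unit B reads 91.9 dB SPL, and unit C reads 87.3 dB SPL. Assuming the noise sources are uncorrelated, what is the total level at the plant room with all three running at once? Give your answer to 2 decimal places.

Add the sources as powers (linear), then convert back to dB:
L_total = 10·log₁₀(10^(89.5/10) + 10^(91.9/10) + 10^(87.3/10)) = 10·log₁₀(2977000000) = 94.74 dB SPL.

94.74 dB SPL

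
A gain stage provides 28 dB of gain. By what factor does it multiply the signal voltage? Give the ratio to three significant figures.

Voltage ratio = 10^(dB/20).
10^(28/20) = 10^(1.400) = 25.1.

25.1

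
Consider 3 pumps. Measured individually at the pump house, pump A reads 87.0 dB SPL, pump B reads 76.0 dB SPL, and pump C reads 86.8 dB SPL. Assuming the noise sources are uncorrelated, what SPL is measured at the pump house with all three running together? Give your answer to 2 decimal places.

Uncorrelated sources add in intensity (power), not in dB.
L_total = 10·log₁₀(10^(87.0/10) + 10^(76.0/10) + 10^(86.8/10)) = 10·log₁₀(1020000000) = 90.08 dB SPL.

90.08 dB SPL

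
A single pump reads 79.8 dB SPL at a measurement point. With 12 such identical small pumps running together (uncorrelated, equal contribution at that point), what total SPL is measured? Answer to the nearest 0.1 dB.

12 equal incoherent sources raise the level by 10·log₁₀(12) = 10.79 dB.
L_total = 79.8 + 10.79 = 90.6 dB SPL.

90.6 dB SPL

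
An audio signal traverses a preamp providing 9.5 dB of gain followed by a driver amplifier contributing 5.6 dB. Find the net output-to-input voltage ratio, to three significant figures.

5.69

Net gain = 9.5 + 5.6 = 15.1 dB.
Voltage ratio = 10^(15.1/20) = 5.69.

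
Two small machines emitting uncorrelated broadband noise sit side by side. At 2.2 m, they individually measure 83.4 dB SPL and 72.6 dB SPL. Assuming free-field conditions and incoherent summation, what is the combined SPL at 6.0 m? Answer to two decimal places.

75.03 dB SPL

Combined at 2.2 m: 10·log₁₀(10^(83.4/10)+10^(72.6/10)) = 83.747 dB SPL.
Then apply −20·log₁₀(6.0/2.2) = -8.715 dB → 75.03 dB SPL.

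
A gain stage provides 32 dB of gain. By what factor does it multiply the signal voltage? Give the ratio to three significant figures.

Voltage ratio = 10^(dB/20).
10^(32/20) = 10^(1.600) = 39.8.

39.8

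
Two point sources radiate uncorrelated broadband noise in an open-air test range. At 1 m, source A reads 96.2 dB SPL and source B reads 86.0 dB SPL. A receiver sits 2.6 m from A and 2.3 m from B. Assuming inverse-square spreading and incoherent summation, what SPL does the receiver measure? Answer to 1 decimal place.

At the listener: L_A = 96.2 − 20·log₁₀(2.6) = 87.90 dB; L_B = 86.0 − 20·log₁₀(2.3) = 78.77 dB.
Combined: 10·log₁₀(10^(87.90/10)+10^(78.77/10)) = 88.4 dB SPL.

88.4 dB SPL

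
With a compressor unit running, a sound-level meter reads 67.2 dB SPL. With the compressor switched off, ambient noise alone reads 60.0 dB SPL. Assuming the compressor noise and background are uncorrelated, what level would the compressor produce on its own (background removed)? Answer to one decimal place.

Subtract intensities: L_src = 10·log₁₀(10^(L_total/10) − 10^(L_bg/10)).
L_src = 10·log₁₀(10^(67.2/10) − 10^(60.0/10)) = 10·log₁₀(4248000) = 66.3 dB SPL.

66.3 dB SPL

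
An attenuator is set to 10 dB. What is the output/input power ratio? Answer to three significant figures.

Power ratio = 10^(dB/10).
10^(-10/10) = 10^(-1.000) = 0.100.

0.100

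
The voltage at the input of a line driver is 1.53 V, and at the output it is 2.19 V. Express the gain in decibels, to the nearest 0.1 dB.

Voltage is an amplitude quantity, so gain = 20·log₁₀(V_out/V_in).
20·log₁₀(2.19/1.53) = 20·log₁₀(1.431) = 3.1 dB.

3.1 dB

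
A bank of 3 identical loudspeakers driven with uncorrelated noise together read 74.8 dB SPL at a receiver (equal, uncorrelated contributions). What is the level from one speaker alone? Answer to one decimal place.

3 equal incoherent sources add 10·log₁₀(3) = 4.77 dB over one source.
L_one = 74.8 − 4.77 = 70.0 dB SPL.

70.0 dB SPL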